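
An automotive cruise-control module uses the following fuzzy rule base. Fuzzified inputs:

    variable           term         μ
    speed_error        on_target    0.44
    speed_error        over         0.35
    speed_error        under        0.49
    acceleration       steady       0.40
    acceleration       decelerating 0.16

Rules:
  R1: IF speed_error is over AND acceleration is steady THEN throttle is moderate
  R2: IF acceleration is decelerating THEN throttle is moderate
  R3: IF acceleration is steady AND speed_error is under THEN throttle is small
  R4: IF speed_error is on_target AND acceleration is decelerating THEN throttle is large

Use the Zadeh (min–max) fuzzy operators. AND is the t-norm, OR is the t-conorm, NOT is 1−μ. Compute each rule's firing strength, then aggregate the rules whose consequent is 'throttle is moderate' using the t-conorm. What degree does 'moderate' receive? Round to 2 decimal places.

R1: over=0.35, steady=0.40; AND[min(a, b)] → w = 0.35
R2: decelerating=0.16 → w = 0.16
R3: steady=0.40, under=0.49; AND[min(a, b)] → w = 0.40
R4: on_target=0.44, decelerating=0.16; AND[min(a, b)] → w = 0.16
Rules with consequent 'moderate': {R1, R2} → strengths 0.35, 0.16
Aggregate via t-conorm [max(a, b)]: 0.35

0.35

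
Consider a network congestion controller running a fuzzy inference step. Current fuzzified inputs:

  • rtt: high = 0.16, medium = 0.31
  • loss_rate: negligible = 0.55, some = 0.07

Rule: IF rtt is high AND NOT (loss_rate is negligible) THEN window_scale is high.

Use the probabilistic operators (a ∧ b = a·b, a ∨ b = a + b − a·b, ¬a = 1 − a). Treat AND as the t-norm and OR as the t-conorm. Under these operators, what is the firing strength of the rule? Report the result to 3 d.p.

firing strength: high=0.16, ¬negligible=1−0.55=0.45; AND[a·b] → w = 0.0720

0.072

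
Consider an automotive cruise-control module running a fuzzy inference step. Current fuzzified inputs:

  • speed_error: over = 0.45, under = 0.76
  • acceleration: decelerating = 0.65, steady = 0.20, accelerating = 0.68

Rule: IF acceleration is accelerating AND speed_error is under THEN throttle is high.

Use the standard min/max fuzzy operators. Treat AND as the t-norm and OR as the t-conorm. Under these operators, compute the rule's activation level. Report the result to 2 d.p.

firing strength: accelerating=0.68, under=0.76; AND[min(a, b)] → w = 0.68

0.68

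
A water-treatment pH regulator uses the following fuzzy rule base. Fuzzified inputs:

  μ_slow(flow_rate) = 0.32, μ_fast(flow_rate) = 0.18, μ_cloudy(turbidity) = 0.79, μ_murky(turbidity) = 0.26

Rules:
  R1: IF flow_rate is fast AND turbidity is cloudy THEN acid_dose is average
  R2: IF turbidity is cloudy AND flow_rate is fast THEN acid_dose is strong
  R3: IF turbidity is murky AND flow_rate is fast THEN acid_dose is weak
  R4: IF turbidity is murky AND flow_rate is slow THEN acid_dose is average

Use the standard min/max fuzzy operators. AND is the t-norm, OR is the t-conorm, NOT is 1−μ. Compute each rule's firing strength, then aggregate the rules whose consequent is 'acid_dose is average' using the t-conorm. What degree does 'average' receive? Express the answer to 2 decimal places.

0.26

R1: fast=0.18, cloudy=0.79; AND[min(a, b)] → w = 0.18
R2: cloudy=0.79, fast=0.18; AND[min(a, b)] → w = 0.18
R3: murky=0.26, fast=0.18; AND[min(a, b)] → w = 0.18
R4: murky=0.26, slow=0.32; AND[min(a, b)] → w = 0.26
Rules with consequent 'average': {R1, R4} → strengths 0.18, 0.26
Aggregate via t-conorm [max(a, b)]: 0.26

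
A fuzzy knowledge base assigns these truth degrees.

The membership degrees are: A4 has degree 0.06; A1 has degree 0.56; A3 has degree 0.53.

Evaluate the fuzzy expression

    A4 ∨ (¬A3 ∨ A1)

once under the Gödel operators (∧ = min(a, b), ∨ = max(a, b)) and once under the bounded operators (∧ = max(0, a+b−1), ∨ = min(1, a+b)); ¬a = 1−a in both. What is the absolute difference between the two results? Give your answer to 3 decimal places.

0.440

Under Gödel:
  ¬A3 = 1 − 0.53 = 0.47
  ¬A3 ∨ A1 = max(a, b) on (0.47, 0.56) = 0.56
  A4 ∨ (¬A3 ∨ A1) = max(a, b) on (0.06, 0.56) = 0.56
  → value = 0.5600
Under bounded:
  ¬A3 = 1 − 0.53 = 0.47
  ¬A3 ∨ A1 = min(1, a+b) on (0.47, 0.56) = 1.00
  A4 ∨ (¬A3 ∨ A1) = min(1, a+b) on (0.06, 1.00) = 1.00
  → value = 1.0000
|0.5600 − 1.0000| = 0.440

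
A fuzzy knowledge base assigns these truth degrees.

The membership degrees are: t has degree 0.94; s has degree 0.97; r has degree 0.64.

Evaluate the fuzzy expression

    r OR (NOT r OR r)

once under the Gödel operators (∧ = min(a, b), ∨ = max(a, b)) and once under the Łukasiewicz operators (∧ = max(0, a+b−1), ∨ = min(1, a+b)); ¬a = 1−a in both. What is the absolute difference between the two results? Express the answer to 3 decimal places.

Under Gödel:
  NOT r = 1 − 0.64 = 0.36
  NOT r OR r = max(a, b) on (0.36, 0.64) = 0.64
  r OR (NOT r OR r) = max(a, b) on (0.64, 0.64) = 0.64
  → value = 0.6400
Under Łukasiewicz:
  NOT r = 1 − 0.64 = 0.36
  NOT r OR r = min(1, a+b) on (0.36, 0.64) = 1.00
  r OR (NOT r OR r) = min(1, a+b) on (0.64, 1.00) = 1.00
  → value = 1.0000
|0.6400 − 1.0000| = 0.360

0.360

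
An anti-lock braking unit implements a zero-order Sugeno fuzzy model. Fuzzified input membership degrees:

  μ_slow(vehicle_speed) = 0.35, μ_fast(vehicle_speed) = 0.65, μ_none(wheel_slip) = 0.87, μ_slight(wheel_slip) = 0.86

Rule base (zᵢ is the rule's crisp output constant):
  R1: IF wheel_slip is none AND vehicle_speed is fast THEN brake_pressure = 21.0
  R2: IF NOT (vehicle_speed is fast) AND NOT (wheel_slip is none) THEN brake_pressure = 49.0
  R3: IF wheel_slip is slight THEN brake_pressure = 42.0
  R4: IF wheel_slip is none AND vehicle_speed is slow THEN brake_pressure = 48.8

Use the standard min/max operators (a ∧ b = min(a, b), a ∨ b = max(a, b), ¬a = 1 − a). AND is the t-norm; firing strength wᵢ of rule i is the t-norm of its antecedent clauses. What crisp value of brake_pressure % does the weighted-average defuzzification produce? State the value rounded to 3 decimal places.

R1 (z=21.0): none=0.87, fast=0.65; AND[min(a, b)] → w = 0.65
R2 (z=49.0): ¬fast=1−0.65=0.35, ¬none=1−0.87=0.13; AND[min(a, b)] → w = 0.13
R3 (z=42.0): slight=0.86 → w = 0.86
R4 (z=48.8): none=0.87, slow=0.35; AND[min(a, b)] → w = 0.35
Weighted average = (0.65·21.0 + 0.13·49.0 + 0.86·42.0 + 0.35·48.8) / (0.65 + 0.13 + 0.86 + 0.35)
  = 73.2200 / 1.9900 = 36.794

36.794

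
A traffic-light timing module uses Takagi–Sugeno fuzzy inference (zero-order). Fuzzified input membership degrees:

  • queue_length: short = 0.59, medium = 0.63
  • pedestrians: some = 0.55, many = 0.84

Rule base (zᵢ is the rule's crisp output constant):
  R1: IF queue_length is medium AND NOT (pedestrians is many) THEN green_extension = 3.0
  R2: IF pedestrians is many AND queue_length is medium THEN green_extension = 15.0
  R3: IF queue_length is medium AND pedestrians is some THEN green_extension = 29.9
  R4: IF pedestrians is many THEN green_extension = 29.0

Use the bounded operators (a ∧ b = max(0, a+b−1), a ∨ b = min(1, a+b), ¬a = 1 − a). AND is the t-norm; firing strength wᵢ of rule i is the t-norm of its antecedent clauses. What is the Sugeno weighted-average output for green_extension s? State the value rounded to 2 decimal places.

R1 (z=3.0): medium=0.63, ¬many=1−0.84=0.16; AND[max(0, a+b−1)] → w = 0.00
R2 (z=15.0): many=0.84, medium=0.63; AND[max(0, a+b−1)] → w = 0.47
R3 (z=29.9): medium=0.63, some=0.55; AND[max(0, a+b−1)] → w = 0.18
R4 (z=29.0): many=0.84 → w = 0.84
Weighted average = (0.00·3.0 + 0.47·15.0 + 0.18·29.9 + 0.84·29.0) / (0.00 + 0.47 + 0.18 + 0.84)
  = 36.7920 / 1.4900 = 24.69

24.69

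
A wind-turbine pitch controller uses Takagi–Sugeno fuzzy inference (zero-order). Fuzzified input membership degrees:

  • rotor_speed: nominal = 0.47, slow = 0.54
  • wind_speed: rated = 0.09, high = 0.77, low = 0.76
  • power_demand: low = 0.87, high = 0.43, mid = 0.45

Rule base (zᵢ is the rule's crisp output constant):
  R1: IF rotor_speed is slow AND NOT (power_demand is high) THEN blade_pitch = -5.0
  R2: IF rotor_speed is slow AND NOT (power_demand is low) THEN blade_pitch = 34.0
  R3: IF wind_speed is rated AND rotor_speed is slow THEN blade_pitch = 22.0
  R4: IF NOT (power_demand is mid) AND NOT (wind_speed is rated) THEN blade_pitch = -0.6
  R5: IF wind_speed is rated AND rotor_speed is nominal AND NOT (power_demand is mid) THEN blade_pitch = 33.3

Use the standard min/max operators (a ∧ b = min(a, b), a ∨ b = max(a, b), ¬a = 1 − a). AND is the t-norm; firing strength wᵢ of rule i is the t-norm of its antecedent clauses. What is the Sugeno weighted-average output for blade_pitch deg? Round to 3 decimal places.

R1 (z=-5.0): slow=0.54, ¬high=1−0.43=0.57; AND[min(a, b)] → w = 0.54
R2 (z=34.0): slow=0.54, ¬low=1−0.87=0.13; AND[min(a, b)] → w = 0.13
R3 (z=22.0): rated=0.09, slow=0.54; AND[min(a, b)] → w = 0.09
R4 (z=-0.6): ¬mid=1−0.45=0.55, ¬rated=1−0.09=0.91; AND[min(a, b)] → w = 0.55
R5 (z=33.3): rated=0.09, nominal=0.47, ¬mid=1−0.45=0.55; AND[min(a, b)] → w = 0.09
Weighted average = (0.54·-5.0 + 0.13·34.0 + 0.09·22.0 + 0.55·-0.6 + 0.09·33.3) / (0.54 + 0.13 + 0.09 + 0.55 + 0.09)
  = 6.3670 / 1.4000 = 4.548

4.548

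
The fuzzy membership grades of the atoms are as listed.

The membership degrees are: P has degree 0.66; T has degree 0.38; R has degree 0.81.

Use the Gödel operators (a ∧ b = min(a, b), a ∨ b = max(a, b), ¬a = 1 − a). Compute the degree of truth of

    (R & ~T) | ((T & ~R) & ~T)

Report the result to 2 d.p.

~T = 1 − 0.38 = 0.62
R & ~T = min(a, b) on (0.81, 0.62) = 0.62
~R = 1 − 0.81 = 0.19
T & ~R = min(a, b) on (0.38, 0.19) = 0.19
~T = 1 − 0.38 = 0.62
(T & ~R) & ~T = min(a, b) on (0.19, 0.62) = 0.19
(R & ~T) | ((T & ~R) & ~T) = max(a, b) on (0.62, 0.19) = 0.62

0.62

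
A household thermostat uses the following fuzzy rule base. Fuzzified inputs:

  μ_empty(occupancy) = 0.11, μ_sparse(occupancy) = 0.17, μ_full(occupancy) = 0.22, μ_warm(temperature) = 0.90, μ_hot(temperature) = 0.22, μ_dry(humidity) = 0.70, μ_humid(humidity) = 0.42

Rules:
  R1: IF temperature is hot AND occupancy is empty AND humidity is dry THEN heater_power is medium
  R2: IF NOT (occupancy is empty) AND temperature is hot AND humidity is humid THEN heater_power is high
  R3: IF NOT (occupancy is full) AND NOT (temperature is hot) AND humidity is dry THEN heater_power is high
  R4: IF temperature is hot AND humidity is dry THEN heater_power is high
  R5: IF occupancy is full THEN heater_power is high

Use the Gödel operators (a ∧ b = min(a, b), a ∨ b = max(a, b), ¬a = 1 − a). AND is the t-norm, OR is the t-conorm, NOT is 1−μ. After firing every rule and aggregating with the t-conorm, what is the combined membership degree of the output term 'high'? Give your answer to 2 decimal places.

0.70

R1: hot=0.22, empty=0.11, dry=0.70; AND[min(a, b)] → w = 0.11
R2: ¬empty=1−0.11=0.89, hot=0.22, humid=0.42; AND[min(a, b)] → w = 0.22
R3: ¬full=1−0.22=0.78, ¬hot=1−0.22=0.78, dry=0.70; AND[min(a, b)] → w = 0.70
R4: hot=0.22, dry=0.70; AND[min(a, b)] → w = 0.22
R5: full=0.22 → w = 0.22
Rules with consequent 'high': {R2, R3, R4, R5} → strengths 0.22, 0.70, 0.22, 0.22
Aggregate via t-conorm [max(a, b)]: 0.70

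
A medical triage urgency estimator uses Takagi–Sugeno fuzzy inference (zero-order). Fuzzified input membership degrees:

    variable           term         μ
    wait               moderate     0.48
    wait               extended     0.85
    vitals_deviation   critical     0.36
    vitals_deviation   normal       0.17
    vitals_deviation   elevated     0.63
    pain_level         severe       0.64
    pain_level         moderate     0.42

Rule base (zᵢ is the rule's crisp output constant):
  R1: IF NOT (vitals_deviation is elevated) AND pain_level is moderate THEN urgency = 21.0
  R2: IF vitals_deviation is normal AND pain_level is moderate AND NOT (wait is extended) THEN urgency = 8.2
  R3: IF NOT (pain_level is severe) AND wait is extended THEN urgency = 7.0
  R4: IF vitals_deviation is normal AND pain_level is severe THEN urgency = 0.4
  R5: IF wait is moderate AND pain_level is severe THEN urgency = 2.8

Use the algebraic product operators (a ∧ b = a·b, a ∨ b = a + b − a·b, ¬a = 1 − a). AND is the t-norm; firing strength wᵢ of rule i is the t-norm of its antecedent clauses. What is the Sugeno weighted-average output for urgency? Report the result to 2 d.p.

R1 (z=21.0): ¬elevated=1−0.63=0.37, moderate=0.42; AND[a·b] → w = 0.1554
R2 (z=8.2): normal=0.17, moderate=0.42, ¬extended=1−0.85=0.15; AND[a·b] → w = 0.0107
R3 (z=7.0): ¬severe=1−0.64=0.36, extended=0.85; AND[a·b] → w = 0.3060
R4 (z=0.4): normal=0.17, severe=0.64; AND[a·b] → w = 0.1088
R5 (z=2.8): moderate=0.48, severe=0.64; AND[a·b] → w = 0.3072
Weighted average = (0.1554·21.0 + 0.0107·8.2 + 0.3060·7.0 + 0.1088·0.4 + 0.3072·2.8) / (0.1554 + 0.0107 + 0.3060 + 0.1088 + 0.3072)
  = 6.3969 / 0.8881 = 7.20

7.20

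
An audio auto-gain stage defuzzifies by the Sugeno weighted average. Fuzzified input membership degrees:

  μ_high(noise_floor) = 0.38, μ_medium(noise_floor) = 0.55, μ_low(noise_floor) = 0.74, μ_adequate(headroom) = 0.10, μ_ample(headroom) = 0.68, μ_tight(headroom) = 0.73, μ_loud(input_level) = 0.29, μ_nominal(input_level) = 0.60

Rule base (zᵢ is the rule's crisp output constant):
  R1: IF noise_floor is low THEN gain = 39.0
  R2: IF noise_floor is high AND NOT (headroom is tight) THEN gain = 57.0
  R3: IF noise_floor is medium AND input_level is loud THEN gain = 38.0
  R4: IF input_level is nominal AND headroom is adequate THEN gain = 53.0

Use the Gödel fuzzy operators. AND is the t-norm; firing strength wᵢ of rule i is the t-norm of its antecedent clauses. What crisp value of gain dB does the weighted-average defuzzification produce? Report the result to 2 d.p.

43.26

R1 (z=39.0): low=0.74 → w = 0.74
R2 (z=57.0): high=0.38, ¬tight=1−0.73=0.27; AND[min(a, b)] → w = 0.27
R3 (z=38.0): medium=0.55, loud=0.29; AND[min(a, b)] → w = 0.29
R4 (z=53.0): nominal=0.60, adequate=0.10; AND[min(a, b)] → w = 0.10
Weighted average = (0.74·39.0 + 0.27·57.0 + 0.29·38.0 + 0.10·53.0) / (0.74 + 0.27 + 0.29 + 0.10)
  = 60.5700 / 1.4000 = 43.26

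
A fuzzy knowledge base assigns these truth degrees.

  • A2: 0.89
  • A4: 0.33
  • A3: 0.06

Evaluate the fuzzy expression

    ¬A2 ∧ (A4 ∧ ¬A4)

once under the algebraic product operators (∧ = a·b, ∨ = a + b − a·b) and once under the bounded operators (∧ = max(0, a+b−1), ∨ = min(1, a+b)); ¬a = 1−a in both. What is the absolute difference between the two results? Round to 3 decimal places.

0.024

Under algebraic product:
  ¬A2 = 1 − 0.8900 = 0.1100
  ¬A4 = 1 − 0.3300 = 0.6700
  A4 ∧ ¬A4 = a·b on (0.3300, 0.6700) = 0.2211
  ¬A2 ∧ (A4 ∧ ¬A4) = a·b on (0.1100, 0.2211) = 0.0243
  → value = 0.0243
Under bounded:
  ¬A2 = 1 − 0.89 = 0.11
  ¬A4 = 1 − 0.33 = 0.67
  A4 ∧ ¬A4 = max(0, a+b−1) on (0.33, 0.67) = 0.00
  ¬A2 ∧ (A4 ∧ ¬A4) = max(0, a+b−1) on (0.11, 0.00) = 0.00
  → value = 0.0000
|0.0243 − 0.0000| = 0.024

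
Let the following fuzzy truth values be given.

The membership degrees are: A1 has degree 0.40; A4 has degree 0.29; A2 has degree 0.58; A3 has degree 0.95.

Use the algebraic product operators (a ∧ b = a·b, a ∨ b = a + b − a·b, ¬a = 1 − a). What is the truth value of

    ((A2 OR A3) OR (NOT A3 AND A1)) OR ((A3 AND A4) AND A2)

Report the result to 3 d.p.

A2 OR A3 = a + b − a·b on (0.5800, 0.9500) = 0.9790
NOT A3 = 1 − 0.9500 = 0.0500
NOT A3 AND A1 = a·b on (0.0500, 0.4000) = 0.0200
(A2 OR A3) OR (NOT A3 AND A1) = a + b − a·b on (0.9790, 0.0200) = 0.9794
A3 AND A4 = a·b on (0.9500, 0.2900) = 0.2755
(A3 AND A4) AND A2 = a·b on (0.2755, 0.5800) = 0.1598
((A2 OR A3) OR (NOT A3 AND A1)) OR ((A3 AND A4) AND A2) = a + b − a·b on (0.9794, 0.1598) = 0.9827

0.983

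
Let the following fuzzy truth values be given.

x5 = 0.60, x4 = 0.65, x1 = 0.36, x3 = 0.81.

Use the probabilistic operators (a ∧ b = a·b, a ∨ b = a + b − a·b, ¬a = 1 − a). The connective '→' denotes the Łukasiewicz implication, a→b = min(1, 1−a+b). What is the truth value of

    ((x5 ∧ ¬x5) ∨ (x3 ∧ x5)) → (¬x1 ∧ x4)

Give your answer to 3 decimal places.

0.807

¬x5 = 1 − 0.6000 = 0.4000
x5 ∧ ¬x5 = a·b on (0.6000, 0.4000) = 0.2400
x3 ∧ x5 = a·b on (0.8100, 0.6000) = 0.4860
(x5 ∧ ¬x5) ∨ (x3 ∧ x5) = a + b − a·b on (0.2400, 0.4860) = 0.6094
¬x1 = 1 − 0.3600 = 0.6400
¬x1 ∧ x4 = a·b on (0.6400, 0.6500) = 0.4160
((x5 ∧ ¬x5) ∨ (x3 ∧ x5)) → (¬x1 ∧ x4)  [Łukasiewicz: min(1, 1−a+b)] with a=0.6094, b=0.4160 → 0.8066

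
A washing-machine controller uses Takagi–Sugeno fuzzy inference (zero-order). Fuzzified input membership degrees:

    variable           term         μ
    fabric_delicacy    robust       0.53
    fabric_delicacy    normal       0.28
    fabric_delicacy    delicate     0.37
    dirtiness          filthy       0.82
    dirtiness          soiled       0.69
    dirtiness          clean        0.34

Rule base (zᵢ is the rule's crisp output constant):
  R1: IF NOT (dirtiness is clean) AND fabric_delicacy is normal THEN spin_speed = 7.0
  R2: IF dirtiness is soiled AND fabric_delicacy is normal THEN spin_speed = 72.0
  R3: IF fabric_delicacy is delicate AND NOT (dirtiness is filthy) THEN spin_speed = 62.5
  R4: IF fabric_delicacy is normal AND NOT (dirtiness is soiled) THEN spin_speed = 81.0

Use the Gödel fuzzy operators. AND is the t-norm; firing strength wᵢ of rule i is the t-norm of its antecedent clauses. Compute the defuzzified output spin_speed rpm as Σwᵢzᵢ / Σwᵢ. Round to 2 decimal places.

R1 (z=7.0): ¬clean=1−0.34=0.66, normal=0.28; AND[min(a, b)] → w = 0.28
R2 (z=72.0): soiled=0.69, normal=0.28; AND[min(a, b)] → w = 0.28
R3 (z=62.5): delicate=0.37, ¬filthy=1−0.82=0.18; AND[min(a, b)] → w = 0.18
R4 (z=81.0): normal=0.28, ¬soiled=1−0.69=0.31; AND[min(a, b)] → w = 0.28
Weighted average = (0.28·7.0 + 0.28·72.0 + 0.18·62.5 + 0.28·81.0) / (0.28 + 0.28 + 0.18 + 0.28)
  = 56.0500 / 1.0200 = 54.95

54.95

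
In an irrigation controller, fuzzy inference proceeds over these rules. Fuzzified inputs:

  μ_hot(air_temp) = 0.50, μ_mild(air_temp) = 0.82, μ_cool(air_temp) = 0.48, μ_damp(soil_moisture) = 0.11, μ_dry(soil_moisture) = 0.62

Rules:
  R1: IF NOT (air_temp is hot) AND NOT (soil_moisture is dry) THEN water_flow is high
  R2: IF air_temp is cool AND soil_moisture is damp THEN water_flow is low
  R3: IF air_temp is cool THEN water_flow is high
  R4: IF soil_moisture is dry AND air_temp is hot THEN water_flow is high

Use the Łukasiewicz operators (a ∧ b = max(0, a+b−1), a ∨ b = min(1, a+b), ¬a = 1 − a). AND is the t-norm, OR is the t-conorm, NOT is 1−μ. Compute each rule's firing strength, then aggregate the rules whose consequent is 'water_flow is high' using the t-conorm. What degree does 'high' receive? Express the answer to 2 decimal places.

0.60

R1: ¬hot=1−0.50=0.50, ¬dry=1−0.62=0.38; AND[max(0, a+b−1)] → w = 0.00
R2: cool=0.48, damp=0.11; AND[max(0, a+b−1)] → w = 0.00
R3: cool=0.48 → w = 0.48
R4: dry=0.62, hot=0.50; AND[max(0, a+b−1)] → w = 0.12
Rules with consequent 'high': {R1, R3, R4} → strengths 0.00, 0.48, 0.12
Aggregate via t-conorm [min(1, a+b)]: 0.60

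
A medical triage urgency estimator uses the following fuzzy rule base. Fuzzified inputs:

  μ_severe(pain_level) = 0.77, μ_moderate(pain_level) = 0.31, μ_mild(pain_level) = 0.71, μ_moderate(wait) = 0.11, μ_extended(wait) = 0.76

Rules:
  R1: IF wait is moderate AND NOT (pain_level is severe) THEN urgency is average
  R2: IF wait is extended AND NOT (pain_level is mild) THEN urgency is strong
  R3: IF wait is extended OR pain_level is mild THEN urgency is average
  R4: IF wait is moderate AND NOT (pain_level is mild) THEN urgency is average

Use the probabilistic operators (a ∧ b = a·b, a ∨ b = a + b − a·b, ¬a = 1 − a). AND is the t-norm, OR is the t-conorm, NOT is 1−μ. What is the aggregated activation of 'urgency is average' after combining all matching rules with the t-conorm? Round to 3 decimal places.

0.934

R1: moderate=0.11, ¬severe=1−0.77=0.23; AND[a·b] → w = 0.0253
R2: extended=0.76, ¬mild=1−0.71=0.29; AND[a·b] → w = 0.2204
R3: extended=0.76, mild=0.71; OR[a + b − a·b] → w = 0.9304
R4: moderate=0.11, ¬mild=1−0.71=0.29; AND[a·b] → w = 0.0319
Rules with consequent 'average': {R1, R3, R4} → strengths 0.0253, 0.9304, 0.0319
Aggregate via t-conorm [a + b − a·b]: 0.9343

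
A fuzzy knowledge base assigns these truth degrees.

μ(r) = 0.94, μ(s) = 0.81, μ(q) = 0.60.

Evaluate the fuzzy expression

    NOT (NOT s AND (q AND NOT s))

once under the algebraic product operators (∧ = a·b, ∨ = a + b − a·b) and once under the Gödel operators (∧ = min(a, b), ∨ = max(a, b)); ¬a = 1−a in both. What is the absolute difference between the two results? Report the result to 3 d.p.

Under algebraic product:
  NOT s = 1 − 0.8100 = 0.1900
  NOT s = 1 − 0.8100 = 0.1900
  q AND NOT s = a·b on (0.6000, 0.1900) = 0.1140
  NOT s AND (q AND NOT s) = a·b on (0.1900, 0.1140) = 0.0217
  NOT (NOT s AND (q AND NOT s)) = 1 − 0.0217 = 0.9783
  → value = 0.9783
Under Gödel:
  NOT s = 1 − 0.81 = 0.19
  NOT s = 1 − 0.81 = 0.19
  q AND NOT s = min(a, b) on (0.60, 0.19) = 0.19
  NOT s AND (q AND NOT s) = min(a, b) on (0.19, 0.19) = 0.19
  NOT (NOT s AND (q AND NOT s)) = 1 − 0.19 = 0.81
  → value = 0.8100
|0.9783 − 0.8100| = 0.168

0.168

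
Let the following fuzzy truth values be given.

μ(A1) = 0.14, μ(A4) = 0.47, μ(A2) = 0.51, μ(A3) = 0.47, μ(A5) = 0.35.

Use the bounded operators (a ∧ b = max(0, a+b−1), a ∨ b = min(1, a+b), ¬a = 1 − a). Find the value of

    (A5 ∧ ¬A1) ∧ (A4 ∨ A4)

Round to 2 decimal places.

0.15

¬A1 = 1 − 0.14 = 0.86
A5 ∧ ¬A1 = max(0, a+b−1) on (0.35, 0.86) = 0.21
A4 ∨ A4 = min(1, a+b) on (0.47, 0.47) = 0.94
(A5 ∧ ¬A1) ∧ (A4 ∨ A4) = max(0, a+b−1) on (0.21, 0.94) = 0.15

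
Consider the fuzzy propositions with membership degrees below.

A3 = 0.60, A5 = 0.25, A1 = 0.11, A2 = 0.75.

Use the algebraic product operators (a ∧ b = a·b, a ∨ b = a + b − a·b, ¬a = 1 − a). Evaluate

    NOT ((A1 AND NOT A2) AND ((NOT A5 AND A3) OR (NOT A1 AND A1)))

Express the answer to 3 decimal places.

0.986

NOT A2 = 1 − 0.7500 = 0.2500
A1 AND NOT A2 = a·b on (0.1100, 0.2500) = 0.0275
NOT A5 = 1 − 0.2500 = 0.7500
NOT A5 AND A3 = a·b on (0.7500, 0.6000) = 0.4500
NOT A1 = 1 − 0.1100 = 0.8900
NOT A1 AND A1 = a·b on (0.8900, 0.1100) = 0.0979
(NOT A5 AND A3) OR (NOT A1 AND A1) = a + b − a·b on (0.4500, 0.0979) = 0.5038
(A1 AND NOT A2) AND ((NOT A5 AND A3) OR (NOT A1 AND A1)) = a·b on (0.0275, 0.5038) = 0.0139
NOT ((A1 AND NOT A2) AND ((NOT A5 AND A3) OR (NOT A1 AND A1))) = 1 − 0.0139 = 0.9861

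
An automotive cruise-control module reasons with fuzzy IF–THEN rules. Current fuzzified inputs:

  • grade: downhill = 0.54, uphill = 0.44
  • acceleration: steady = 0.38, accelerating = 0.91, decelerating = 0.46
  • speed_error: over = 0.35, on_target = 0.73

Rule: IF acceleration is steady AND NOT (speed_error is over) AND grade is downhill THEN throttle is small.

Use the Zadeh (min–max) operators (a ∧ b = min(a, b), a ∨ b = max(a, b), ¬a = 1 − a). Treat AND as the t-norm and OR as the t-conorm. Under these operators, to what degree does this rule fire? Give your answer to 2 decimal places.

firing strength: steady=0.38, ¬over=1−0.35=0.65, downhill=0.54; AND[min(a, b)] → w = 0.38

0.38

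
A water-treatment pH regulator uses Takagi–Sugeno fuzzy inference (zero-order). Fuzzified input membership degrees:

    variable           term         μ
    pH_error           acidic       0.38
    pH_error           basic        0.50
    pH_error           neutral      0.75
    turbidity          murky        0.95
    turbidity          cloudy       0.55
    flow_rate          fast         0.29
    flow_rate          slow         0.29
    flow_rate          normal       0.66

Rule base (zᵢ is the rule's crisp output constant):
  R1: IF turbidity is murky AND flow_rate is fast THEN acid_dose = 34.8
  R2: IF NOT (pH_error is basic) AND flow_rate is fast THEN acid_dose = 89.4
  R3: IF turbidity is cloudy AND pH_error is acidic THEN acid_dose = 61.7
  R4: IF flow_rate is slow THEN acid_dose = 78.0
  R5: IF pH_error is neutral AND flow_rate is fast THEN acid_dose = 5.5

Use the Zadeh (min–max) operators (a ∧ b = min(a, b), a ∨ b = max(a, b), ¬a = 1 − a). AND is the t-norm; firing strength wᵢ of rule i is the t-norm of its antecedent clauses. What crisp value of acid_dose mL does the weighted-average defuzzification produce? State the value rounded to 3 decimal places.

54.337

R1 (z=34.8): murky=0.95, fast=0.29; AND[min(a, b)] → w = 0.29
R2 (z=89.4): ¬basic=1−0.50=0.50, fast=0.29; AND[min(a, b)] → w = 0.29
R3 (z=61.7): cloudy=0.55, acidic=0.38; AND[min(a, b)] → w = 0.38
R4 (z=78.0): slow=0.29 → w = 0.29
R5 (z=5.5): neutral=0.75, fast=0.29; AND[min(a, b)] → w = 0.29
Weighted average = (0.29·34.8 + 0.29·89.4 + 0.38·61.7 + 0.29·78.0 + 0.29·5.5) / (0.29 + 0.29 + 0.38 + 0.29 + 0.29)
  = 83.6790 / 1.5400 = 54.337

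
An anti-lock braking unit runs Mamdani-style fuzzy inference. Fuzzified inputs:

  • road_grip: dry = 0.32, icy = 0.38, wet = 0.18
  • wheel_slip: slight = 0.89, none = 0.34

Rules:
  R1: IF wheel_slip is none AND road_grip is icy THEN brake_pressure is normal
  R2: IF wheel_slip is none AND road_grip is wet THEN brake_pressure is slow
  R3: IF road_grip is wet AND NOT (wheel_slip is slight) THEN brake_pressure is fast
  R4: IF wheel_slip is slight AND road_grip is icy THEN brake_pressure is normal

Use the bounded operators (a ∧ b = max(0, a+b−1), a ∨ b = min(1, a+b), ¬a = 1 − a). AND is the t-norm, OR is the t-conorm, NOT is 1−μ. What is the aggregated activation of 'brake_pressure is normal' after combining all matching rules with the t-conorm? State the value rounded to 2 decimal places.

R1: none=0.34, icy=0.38; AND[max(0, a+b−1)] → w = 0.00
R2: none=0.34, wet=0.18; AND[max(0, a+b−1)] → w = 0.00
R3: wet=0.18, ¬slight=1−0.89=0.11; AND[max(0, a+b−1)] → w = 0.00
R4: slight=0.89, icy=0.38; AND[max(0, a+b−1)] → w = 0.27
Rules with consequent 'normal': {R1, R4} → strengths 0.00, 0.27
Aggregate via t-conorm [min(1, a+b)]: 0.27

0.27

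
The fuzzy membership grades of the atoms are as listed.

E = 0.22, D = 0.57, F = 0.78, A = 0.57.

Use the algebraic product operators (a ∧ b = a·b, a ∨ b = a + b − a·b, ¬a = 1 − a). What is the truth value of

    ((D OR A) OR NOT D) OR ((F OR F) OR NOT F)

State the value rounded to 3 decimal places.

0.996

D OR A = a + b − a·b on (0.5700, 0.5700) = 0.8151
NOT D = 1 − 0.5700 = 0.4300
(D OR A) OR NOT D = a + b − a·b on (0.8151, 0.4300) = 0.8946
F OR F = a + b − a·b on (0.7800, 0.7800) = 0.9516
NOT F = 1 − 0.7800 = 0.2200
(F OR F) OR NOT F = a + b − a·b on (0.9516, 0.2200) = 0.9622
((D OR A) OR NOT D) OR ((F OR F) OR NOT F) = a + b − a·b on (0.8946, 0.9622) = 0.9960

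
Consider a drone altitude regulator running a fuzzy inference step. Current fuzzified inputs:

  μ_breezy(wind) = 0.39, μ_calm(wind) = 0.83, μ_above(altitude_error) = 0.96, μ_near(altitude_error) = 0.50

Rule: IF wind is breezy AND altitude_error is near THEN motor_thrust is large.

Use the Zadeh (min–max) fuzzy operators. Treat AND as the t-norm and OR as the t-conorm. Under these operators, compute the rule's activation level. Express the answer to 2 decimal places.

0.39

firing strength: breezy=0.39, near=0.50; AND[min(a, b)] → w = 0.39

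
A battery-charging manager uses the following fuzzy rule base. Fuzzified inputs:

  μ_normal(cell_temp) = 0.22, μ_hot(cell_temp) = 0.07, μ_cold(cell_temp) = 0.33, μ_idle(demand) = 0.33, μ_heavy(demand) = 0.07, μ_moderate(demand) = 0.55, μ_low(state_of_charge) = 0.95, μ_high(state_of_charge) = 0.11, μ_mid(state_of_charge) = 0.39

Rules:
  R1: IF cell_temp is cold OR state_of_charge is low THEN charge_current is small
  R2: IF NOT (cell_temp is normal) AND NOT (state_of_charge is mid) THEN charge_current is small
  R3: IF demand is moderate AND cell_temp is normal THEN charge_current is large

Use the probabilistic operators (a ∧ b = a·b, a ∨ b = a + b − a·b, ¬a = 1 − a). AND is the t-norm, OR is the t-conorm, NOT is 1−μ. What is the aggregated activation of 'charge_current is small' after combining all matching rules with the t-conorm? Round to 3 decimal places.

R1: cold=0.33, low=0.95; OR[a + b − a·b] → w = 0.9665
R2: ¬normal=1−0.22=0.78, ¬mid=1−0.39=0.61; AND[a·b] → w = 0.4758
R3: moderate=0.55, normal=0.22; AND[a·b] → w = 0.1210
Rules with consequent 'small': {R1, R2} → strengths 0.9665, 0.4758
Aggregate via t-conorm [a + b − a·b]: 0.9824

0.982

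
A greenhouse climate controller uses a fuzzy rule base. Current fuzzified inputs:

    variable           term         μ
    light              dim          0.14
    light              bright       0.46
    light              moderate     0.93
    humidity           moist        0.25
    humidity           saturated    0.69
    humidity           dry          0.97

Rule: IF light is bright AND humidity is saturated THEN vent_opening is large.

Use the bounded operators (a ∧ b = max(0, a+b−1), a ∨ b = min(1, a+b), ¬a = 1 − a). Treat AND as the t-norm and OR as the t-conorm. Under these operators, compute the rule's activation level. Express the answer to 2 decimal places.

firing strength: bright=0.46, saturated=0.69; AND[max(0, a+b−1)] → w = 0.15

0.15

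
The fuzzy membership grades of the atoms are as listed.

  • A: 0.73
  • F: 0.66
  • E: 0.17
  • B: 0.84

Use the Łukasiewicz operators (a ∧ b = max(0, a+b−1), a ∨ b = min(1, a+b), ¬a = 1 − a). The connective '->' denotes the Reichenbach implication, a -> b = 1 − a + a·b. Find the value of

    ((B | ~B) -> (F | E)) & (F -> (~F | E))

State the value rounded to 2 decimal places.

~B = 1 − 0.84 = 0.16
B | ~B = min(1, a+b) on (0.84, 0.16) = 1.00
F | E = min(1, a+b) on (0.66, 0.17) = 0.83
(B | ~B) -> (F | E)  [Reichenbach: 1 − a + a·b] with a=1.00, b=0.83 → 0.83
~F = 1 − 0.66 = 0.34
~F | E = min(1, a+b) on (0.34, 0.17) = 0.51
F -> (~F | E)  [Reichenbach: 1 − a + a·b] with a=0.66, b=0.51 → 0.68
((B | ~B) -> (F | E)) & (F -> (~F | E)) = max(0, a+b−1) on (0.83, 0.68) = 0.51

0.51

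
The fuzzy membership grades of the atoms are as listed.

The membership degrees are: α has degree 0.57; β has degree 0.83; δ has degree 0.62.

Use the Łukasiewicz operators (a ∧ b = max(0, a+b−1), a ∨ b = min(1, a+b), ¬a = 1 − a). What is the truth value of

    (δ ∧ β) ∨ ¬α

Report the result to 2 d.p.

δ ∧ β = max(0, a+b−1) on (0.62, 0.83) = 0.45
¬α = 1 − 0.57 = 0.43
(δ ∧ β) ∨ ¬α = min(1, a+b) on (0.45, 0.43) = 0.88

0.88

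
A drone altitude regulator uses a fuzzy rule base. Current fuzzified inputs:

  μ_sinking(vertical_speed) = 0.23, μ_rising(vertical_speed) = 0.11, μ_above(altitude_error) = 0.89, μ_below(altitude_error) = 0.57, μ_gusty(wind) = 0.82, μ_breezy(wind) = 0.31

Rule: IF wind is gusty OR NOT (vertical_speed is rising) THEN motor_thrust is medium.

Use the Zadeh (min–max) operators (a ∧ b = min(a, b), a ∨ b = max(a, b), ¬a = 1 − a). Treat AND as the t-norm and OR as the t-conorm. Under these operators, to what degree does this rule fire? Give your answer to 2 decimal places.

0.89

firing strength: gusty=0.82, ¬rising=1−0.11=0.89; OR[max(a, b)] → w = 0.89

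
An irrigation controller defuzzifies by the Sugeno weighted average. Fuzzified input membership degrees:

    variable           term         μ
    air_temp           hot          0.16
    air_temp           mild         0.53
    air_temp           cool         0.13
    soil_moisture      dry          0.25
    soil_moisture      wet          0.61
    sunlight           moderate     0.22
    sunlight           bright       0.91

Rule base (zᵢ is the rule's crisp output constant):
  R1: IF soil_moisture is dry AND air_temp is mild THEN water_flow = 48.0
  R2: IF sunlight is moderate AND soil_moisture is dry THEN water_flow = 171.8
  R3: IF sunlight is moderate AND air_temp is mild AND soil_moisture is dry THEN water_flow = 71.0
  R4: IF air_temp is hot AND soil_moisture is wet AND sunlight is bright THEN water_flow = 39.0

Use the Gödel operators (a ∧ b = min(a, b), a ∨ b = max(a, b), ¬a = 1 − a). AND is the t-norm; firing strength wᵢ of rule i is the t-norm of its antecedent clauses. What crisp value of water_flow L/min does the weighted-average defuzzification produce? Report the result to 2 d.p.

R1 (z=48.0): dry=0.25, mild=0.53; AND[min(a, b)] → w = 0.25
R2 (z=171.8): moderate=0.22, dry=0.25; AND[min(a, b)] → w = 0.22
R3 (z=71.0): moderate=0.22, mild=0.53, dry=0.25; AND[min(a, b)] → w = 0.22
R4 (z=39.0): hot=0.16, wet=0.61, bright=0.91; AND[min(a, b)] → w = 0.16
Weighted average = (0.25·48.0 + 0.22·171.8 + 0.22·71.0 + 0.16·39.0) / (0.25 + 0.22 + 0.22 + 0.16)
  = 71.6560 / 0.8500 = 84.30

84.30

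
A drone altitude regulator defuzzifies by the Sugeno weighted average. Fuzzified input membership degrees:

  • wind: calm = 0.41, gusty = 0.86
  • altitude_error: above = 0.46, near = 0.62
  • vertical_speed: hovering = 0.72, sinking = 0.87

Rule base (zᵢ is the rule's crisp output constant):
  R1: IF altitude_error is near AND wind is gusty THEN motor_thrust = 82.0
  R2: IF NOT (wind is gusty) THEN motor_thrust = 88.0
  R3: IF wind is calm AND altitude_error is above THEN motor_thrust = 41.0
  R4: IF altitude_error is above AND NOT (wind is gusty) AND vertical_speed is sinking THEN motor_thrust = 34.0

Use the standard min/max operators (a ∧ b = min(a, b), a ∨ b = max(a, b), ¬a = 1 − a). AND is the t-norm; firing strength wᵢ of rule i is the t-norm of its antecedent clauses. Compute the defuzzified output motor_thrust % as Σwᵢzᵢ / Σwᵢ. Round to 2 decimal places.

R1 (z=82.0): near=0.62, gusty=0.86; AND[min(a, b)] → w = 0.62
R2 (z=88.0): ¬gusty=1−0.86=0.14 → w = 0.14
R3 (z=41.0): calm=0.41, above=0.46; AND[min(a, b)] → w = 0.41
R4 (z=34.0): above=0.46, ¬gusty=1−0.86=0.14, sinking=0.87; AND[min(a, b)] → w = 0.14
Weighted average = (0.62·82.0 + 0.14·88.0 + 0.41·41.0 + 0.14·34.0) / (0.62 + 0.14 + 0.41 + 0.14)
  = 84.7300 / 1.3100 = 64.68

64.68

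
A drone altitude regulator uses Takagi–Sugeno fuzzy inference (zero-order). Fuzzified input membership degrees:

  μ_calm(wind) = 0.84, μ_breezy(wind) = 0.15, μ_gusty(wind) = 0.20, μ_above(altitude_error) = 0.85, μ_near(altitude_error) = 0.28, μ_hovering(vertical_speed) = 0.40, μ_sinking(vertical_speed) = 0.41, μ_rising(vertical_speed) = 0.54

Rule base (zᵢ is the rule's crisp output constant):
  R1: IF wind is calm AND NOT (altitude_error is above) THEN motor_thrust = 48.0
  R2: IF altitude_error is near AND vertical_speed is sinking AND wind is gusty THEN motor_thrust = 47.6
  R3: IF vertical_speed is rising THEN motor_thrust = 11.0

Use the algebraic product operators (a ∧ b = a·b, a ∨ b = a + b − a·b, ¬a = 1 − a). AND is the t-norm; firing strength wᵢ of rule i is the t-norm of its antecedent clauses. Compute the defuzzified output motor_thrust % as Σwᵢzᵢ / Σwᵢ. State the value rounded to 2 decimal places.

R1 (z=48.0): calm=0.84, ¬above=1−0.85=0.15; AND[a·b] → w = 0.1260
R2 (z=47.6): near=0.28, sinking=0.41, gusty=0.20; AND[a·b] → w = 0.0230
R3 (z=11.0): rising=0.54 → w = 0.5400
Weighted average = (0.1260·48.0 + 0.0230·47.6 + 0.5400·11.0) / (0.1260 + 0.0230 + 0.5400)
  = 13.0809 / 0.6890 = 18.99

18.99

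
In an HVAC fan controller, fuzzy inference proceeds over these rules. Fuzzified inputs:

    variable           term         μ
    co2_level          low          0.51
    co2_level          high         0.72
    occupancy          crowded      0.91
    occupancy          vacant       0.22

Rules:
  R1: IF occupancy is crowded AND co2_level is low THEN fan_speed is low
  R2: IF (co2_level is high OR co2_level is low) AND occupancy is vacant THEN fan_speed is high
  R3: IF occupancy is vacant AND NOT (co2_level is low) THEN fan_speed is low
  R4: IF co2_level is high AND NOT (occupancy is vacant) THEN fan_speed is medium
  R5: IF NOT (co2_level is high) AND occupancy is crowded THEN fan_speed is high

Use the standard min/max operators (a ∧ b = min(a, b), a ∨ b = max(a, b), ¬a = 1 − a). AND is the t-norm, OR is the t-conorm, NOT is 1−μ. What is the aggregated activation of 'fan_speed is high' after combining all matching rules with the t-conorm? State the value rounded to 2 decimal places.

R1: crowded=0.91, low=0.51; AND[min(a, b)] → w = 0.51
R2: (high=0.72 OR low=0.51) = 0.72; AND[min(a, b)] with vacant=0.22 → w = 0.22
R3: vacant=0.22, ¬low=1−0.51=0.49; AND[min(a, b)] → w = 0.22
R4: high=0.72, ¬vacant=1−0.22=0.78; AND[min(a, b)] → w = 0.72
R5: ¬high=1−0.72=0.28, crowded=0.91; AND[min(a, b)] → w = 0.28
Rules with consequent 'high': {R2, R5} → strengths 0.22, 0.28
Aggregate via t-conorm [max(a, b)]: 0.28

0.28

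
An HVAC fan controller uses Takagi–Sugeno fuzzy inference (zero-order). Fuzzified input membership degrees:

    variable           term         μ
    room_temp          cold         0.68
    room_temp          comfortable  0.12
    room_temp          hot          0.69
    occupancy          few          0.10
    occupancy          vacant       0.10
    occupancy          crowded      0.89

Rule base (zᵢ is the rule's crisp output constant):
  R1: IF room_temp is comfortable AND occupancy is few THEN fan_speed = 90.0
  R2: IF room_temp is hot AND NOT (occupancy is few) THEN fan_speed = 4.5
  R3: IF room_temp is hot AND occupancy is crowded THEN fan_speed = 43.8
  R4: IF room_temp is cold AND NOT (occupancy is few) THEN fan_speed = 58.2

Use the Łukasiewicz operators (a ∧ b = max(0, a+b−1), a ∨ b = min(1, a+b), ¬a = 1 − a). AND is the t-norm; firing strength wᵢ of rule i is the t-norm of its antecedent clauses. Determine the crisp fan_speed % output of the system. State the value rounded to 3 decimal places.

35.323

R1 (z=90.0): comfortable=0.12, few=0.10; AND[max(0, a+b−1)] → w = 0.00
R2 (z=4.5): hot=0.69, ¬few=1−0.10=0.90; AND[max(0, a+b−1)] → w = 0.59
R3 (z=43.8): hot=0.69, crowded=0.89; AND[max(0, a+b−1)] → w = 0.58
R4 (z=58.2): cold=0.68, ¬few=1−0.10=0.90; AND[max(0, a+b−1)] → w = 0.58
Weighted average = (0.00·90.0 + 0.59·4.5 + 0.58·43.8 + 0.58·58.2) / (0.00 + 0.59 + 0.58 + 0.58)
  = 61.8150 / 1.7500 = 35.323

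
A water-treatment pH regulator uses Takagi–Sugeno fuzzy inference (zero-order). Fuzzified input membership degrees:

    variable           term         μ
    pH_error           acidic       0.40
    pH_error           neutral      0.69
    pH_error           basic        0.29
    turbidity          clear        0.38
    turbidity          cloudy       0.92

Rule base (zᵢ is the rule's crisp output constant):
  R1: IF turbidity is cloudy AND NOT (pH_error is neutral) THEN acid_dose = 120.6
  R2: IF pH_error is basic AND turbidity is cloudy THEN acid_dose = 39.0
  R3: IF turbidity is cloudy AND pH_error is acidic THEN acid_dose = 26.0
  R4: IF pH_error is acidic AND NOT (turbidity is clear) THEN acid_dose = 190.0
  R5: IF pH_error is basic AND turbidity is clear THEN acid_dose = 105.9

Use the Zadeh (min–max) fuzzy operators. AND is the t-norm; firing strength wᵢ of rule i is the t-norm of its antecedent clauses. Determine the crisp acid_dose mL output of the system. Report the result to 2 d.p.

98.11

R1 (z=120.6): cloudy=0.92, ¬neutral=1−0.69=0.31; AND[min(a, b)] → w = 0.31
R2 (z=39.0): basic=0.29, cloudy=0.92; AND[min(a, b)] → w = 0.29
R3 (z=26.0): cloudy=0.92, acidic=0.40; AND[min(a, b)] → w = 0.40
R4 (z=190.0): acidic=0.40, ¬clear=1−0.38=0.62; AND[min(a, b)] → w = 0.40
R5 (z=105.9): basic=0.29, clear=0.38; AND[min(a, b)] → w = 0.29
Weighted average = (0.31·120.6 + 0.29·39.0 + 0.40·26.0 + 0.40·190.0 + 0.29·105.9) / (0.31 + 0.29 + 0.40 + 0.40 + 0.29)
  = 165.8070 / 1.6900 = 98.11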